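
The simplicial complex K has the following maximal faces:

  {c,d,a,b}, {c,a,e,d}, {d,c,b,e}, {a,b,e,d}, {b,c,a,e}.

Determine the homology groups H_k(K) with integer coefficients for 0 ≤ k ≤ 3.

Take the total order a < b < c < d < e on the vertex set. Then K (dimension 3) consists of the simplices:

  0-simplices (5): a, b, c, d, e
  1-simplices (10): ab, ac, ad, ae, bc, bd, be, cd, ce, de
  2-simplices (10): abc, abd, abe, acd, ace, ade, bcd, bce, bde, cde
  3-simplices (5): abcd, abce, abde, acde, bcde

so the chain groups are C_0 ≅ Z^5, C_1 ≅ Z^10, C_2 ≅ Z^10, C_3 ≅ Z^5.

∂_1: C_1 → C_0 maps an edge to its endpoints' difference, ∂[p,q] = q − p. For instance
  ∂ce = e − c.
The 5×10 boundary matrix has rank 4 and Smith normal form diag(1,1,1,1).

The boundary map ∂_2: C_2 → C_1 maps a triangle to the signed sum of its edges. For instance
  ∂acd = cd − ad + ac,
  ∂abe = be − ae + ab.
The 10×10 boundary matrix has rank 6 and Smith normal form diag(1,1,1,1,1,1).

The boundary map ∂_3: C_3 → C_2 sends each 3-simplex σ to the alternating sum Σ_i (−1)^i (σ with its i-th vertex removed). For instance
  ∂bcde = cde − bde + bce − bcd,
  ∂acde = cde − ade + ace − acd.
This gives a 10×5 integer matrix of rank 4; reducing to Smith normal form yields diagonal entries (1,1,1,1).

Computing H_k = (kernel of ∂_k) / (image of ∂_{k+1}):

  H_0: rank C_0 − rank ∂_1 = 5 − 4 = 1, and the invariant factors of ∂_1 are all 1, so H_0 ≅ Z.
  H_1: rank ker ∂_1 − rank ∂_2 = (10 − 4) − 6 = 0, and the invariant factors of ∂_2 are all 1, so H_1 ≅ 0.
  H_2: rank ker ∂_2 − rank ∂_3 = (10 − 6) − 4 = 0, and the invariant factors of ∂_3 are all 1, so H_2 ≅ 0.
  H_3: rank ker ∂_3 − rank ∂_4 = (5 − 4) − 0 = 1, and there is no ∂_4, so H_3 ≅ Z.

H_0 ≅ Z,  H_1 = 0,  H_2 = 0,  H_3 ≅ Z.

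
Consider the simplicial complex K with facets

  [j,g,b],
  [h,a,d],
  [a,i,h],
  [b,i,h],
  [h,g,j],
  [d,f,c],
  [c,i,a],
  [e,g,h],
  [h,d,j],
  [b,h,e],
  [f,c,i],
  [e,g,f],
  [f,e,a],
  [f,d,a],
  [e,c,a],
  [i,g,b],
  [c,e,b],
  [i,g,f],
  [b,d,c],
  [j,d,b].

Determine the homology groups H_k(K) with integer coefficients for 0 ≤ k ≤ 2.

We work with the vertex ordering a < b < c < d < e < f < g < h < i < j. The simplices of K, each written with vertices in increasing order, are:

  0-simplices (10): a, b, c, d, e, f, g, h, i, j
  1-simplices (30): ac, ad, ae, af, ah, ai, bc, bd, be, bg, bh, bi, bj, cd, ce, cf, ci, df, dh, dj, ef, eg, eh, fg, fi, gh, gi, gj, hi, hj
  2-simplices (20): ace, aci, adf, adh, aef, ahi, bcd, bce, bdj, beh, bgi, bgj, bhi, cdf, cfi, dhj, efg, egh, fgi, ghj

Hence C_0 ≅ Z^10, C_1 ≅ Z^30, C_2 ≅ Z^20.

The boundary map ∂_1: C_1 → C_0 maps an edge to its endpoints' difference, ∂[p,q] = q − p.
The resulting 10×30 matrix has rank 9, and its Smith normal form has invariant factors (1,1,1,1,1,1,1,1,1).

Boundary ∂_2: C_2 → C_1 acts by ∂[p,q,r] = [q,r] − [p,r] + [p,q]. For instance
  ∂adh = dh − ah + ad,
  ∂fgi = gi − fi + fg.
The 30×20 boundary matrix has rank 20 and Smith normal form diag(1,1,1,1,1,1,1,1,1,1,1,1,1,1,1,1,1,1,1,2).

From H_k ≅ ker(∂_k) / im(∂_{k+1}) we obtain:

  H_0: rank C_0 − rank ∂_1 = 10 − 9 = 1, and the invariant factors of ∂_1 are all 1, so H_0 ≅ Z.
  H_1: rank ker ∂_1 − rank ∂_2 = (30 − 9) − 20 = 1, and ∂_2 has invariant factor 2 > 1, so H_1 ≅ Z ⊕ Z/2.
  H_2: rank ker ∂_2 − rank ∂_3 = (20 − 20) − 0 = 0, and there is no ∂_3, so H_2 ≅ 0.

(K is a triangulation of the Klein bottle.)

H_0 = Z,  H_1 = Z ⊕ Z/2,  H_2 = 0.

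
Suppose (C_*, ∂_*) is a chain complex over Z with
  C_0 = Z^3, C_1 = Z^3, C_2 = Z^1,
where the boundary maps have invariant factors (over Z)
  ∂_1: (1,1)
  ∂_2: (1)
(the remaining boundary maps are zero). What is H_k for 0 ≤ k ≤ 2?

H_0 ≅ Z,  H_1 = 0,  H_2 = 0.

H_0: b_0 = 3 − 0 − 2 = 1; torsion from ∂_1 factors > 1: none. So H_0 ≅ Z.
H_1: b_1 = 3 − 2 − 1 = 0; torsion from ∂_2 factors > 1: none. So H_1 ≅ 0.
H_2: b_2 = 1 − 1 − 0 = 0; torsion from ∂_3 factors > 1: none. So H_2 ≅ 0.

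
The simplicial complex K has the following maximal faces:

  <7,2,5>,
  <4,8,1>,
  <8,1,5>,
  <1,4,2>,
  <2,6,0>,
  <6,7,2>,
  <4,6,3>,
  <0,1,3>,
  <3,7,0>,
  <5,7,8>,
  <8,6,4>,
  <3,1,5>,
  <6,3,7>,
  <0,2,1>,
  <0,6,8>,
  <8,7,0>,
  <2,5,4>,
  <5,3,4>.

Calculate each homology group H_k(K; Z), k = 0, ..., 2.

Fix the vertex order 0 < 1 < 2 < 3 < 4 < 5 < 6 < 7 < 8 and write every simplex with vertices in increasing order. Then dim K = 2 and the simplices of K are:

  0-simplices (9): [0], [1], [2], [3], [4], [5], [6], [7], [8]
  1-simplices (27): (27 of them)
  2-simplices (18): [0,1,2], [0,1,3], [0,2,6], [0,3,7], [0,6,8], [0,7,8], [1,2,4], [1,3,5], [1,4,8], [1,5,8], [2,4,5], [2,5,7], [2,6,7], [3,4,5], [3,4,6], [3,6,7], [4,6,8], [5,7,8]

so the chain groups are C_0 ≅ Z^9, C_1 ≅ Z^27, C_2 ≅ Z^18.

The boundary map ∂_1: C_1 → C_0 sends each edge [p,q] (with p < q) to q − p.
This gives a 9×27 integer matrix of rank 8; reducing to Smith normal form yields diagonal entries (1,1,1,1,1,1,1,1).

∂_2: C_2 → C_1 sends each 2-simplex [p,q,r] to [q,r] − [p,r] + [p,q]. For instance
  ∂[1,4,8] = [4,8] − [1,8] + [1,4],
  ∂[1,5,8] = [5,8] − [1,8] + [1,5].
This gives a 27×18 integer matrix of rank 18; reducing to Smith normal form yields diagonal entries (1,1,1,1,1,1,1,1,1,1,1,1,1,1,1,1,1,2).

Now H_k = ker ∂_k / im ∂_{k+1}, so:

  H_0: rank C_0 − rank ∂_1 = 9 − 8 = 1, and the invariant factors of ∂_1 are all 1, so H_0 = Z.
  H_1: rank ker ∂_1 − rank ∂_2 = (27 − 8) − 18 = 1, and ∂_2 has invariant factor 2 > 1, so H_1 = Z ⊕ Z/2.
  H_2: rank ker ∂_2 − rank ∂_3 = (18 − 18) − 0 = 0, and there is no ∂_3, so H_2 = 0.

H_0 ≅ Z,  H_1 ≅ Z ⊕ Z/2,  H_2 = 0.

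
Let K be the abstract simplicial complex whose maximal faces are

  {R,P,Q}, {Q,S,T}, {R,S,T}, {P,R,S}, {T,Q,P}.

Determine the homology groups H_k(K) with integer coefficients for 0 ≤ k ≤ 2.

Take the total order P < Q < R < S < T on the vertex set. Then K (dimension 2) consists of the simplices:

  0-simplices (5): P, Q, R, S, T
  1-simplices (10): PQ, PR, PS, PT, QR, QS, QT, RS, RT, ST
  2-simplices (5): PQR, PQT, PRS, QST, RST

giving chain groups C_0 ≅ Z^5, C_1 ≅ Z^10, C_2 ≅ Z^5.

Boundary ∂_1: C_1 → C_0 maps an edge to its endpoints' difference, ∂[p,q] = q − p.
The 5×10 boundary matrix has rank 4 and Smith normal form diag(1,1,1,1).

∂_2: C_2 → C_1 acts by ∂[p,q,r] = [q,r] − [p,r] + [p,q]. For instance
  ∂QST = ST − QT + QS,
  ∂RST = ST − RT + RS.
The 10×5 boundary matrix has rank 5 and Smith normal form diag(1,1,1,1,1).

Reading off H_k = ker ∂_k / im ∂_{k+1}:

  H_0: rank C_0 − rank ∂_1 = 5 − 4 = 1, and the invariant factors of ∂_1 are all 1, so H_0 ≅ Z.
  H_1: rank ker ∂_1 − rank ∂_2 = (10 − 4) − 5 = 1, and the invariant factors of ∂_2 are all 1, so H_1 ≅ Z.
  H_2: rank ker ∂_2 − rank ∂_3 = (5 − 5) − 0 = 0, and there is no ∂_3, so H_2 ≅ 0.

(K is a triangulation of the Möbius band.)

H_0 ≅ Z,  H_1 ≅ Z,  H_2 = 0.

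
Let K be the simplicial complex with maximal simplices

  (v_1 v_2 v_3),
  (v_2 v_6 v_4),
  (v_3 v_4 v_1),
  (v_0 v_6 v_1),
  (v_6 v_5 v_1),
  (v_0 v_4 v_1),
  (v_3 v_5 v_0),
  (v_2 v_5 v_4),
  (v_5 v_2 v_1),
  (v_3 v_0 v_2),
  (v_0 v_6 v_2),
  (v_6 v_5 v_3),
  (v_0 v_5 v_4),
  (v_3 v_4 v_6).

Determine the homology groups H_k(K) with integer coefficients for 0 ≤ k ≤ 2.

H_0 = Z,  H_1 = Z^2,  H_2 = Z.

We work with the vertex ordering v_0 < v_1 < v_2 < v_3 < v_4 < v_5 < v_6. The simplices of K, each written with vertices in increasing order, are:

  0-simplices (7): [v_0], [v_1], [v_2], [v_3], [v_4], [v_5], [v_6]
  1-simplices (21): (21 of them)
  2-simplices (14): (14 of them)

giving chain groups C_0 ≅ Z^7, C_1 ≅ Z^21, C_2 ≅ Z^14.

∂_1: C_1 → C_0 is given by ∂[p,q] = [q] − [p]. For instance
  ∂[v_0,v_2] = [v_2] − [v_0].
This gives a 7×21 integer matrix of rank 6; reducing to Smith normal form yields diagonal entries (1,1,1,1,1,1).

Boundary ∂_2: C_2 → C_1 sends each 2-simplex [p,q,r] to [q,r] − [p,r] + [p,q]. For instance
  ∂[v_0,v_1,v_4] = [v_1,v_4] − [v_0,v_4] + [v_0,v_1],
  ∂[v_0,v_3,v_5] = [v_3,v_5] − [v_0,v_5] + [v_0,v_3].
The 21×14 boundary matrix has rank 13 and Smith normal form diag(1,1,1,1,1,1,1,1,1,1,1,1,1).

Computing H_k = (kernel of ∂_k) / (image of ∂_{k+1}):

  H_0: rank C_0 − rank ∂_1 = 7 − 6 = 1, and the invariant factors of ∂_1 are all 1, so H_0 ≅ Z.
  H_1: rank ker ∂_1 − rank ∂_2 = (21 − 6) − 13 = 2, and the invariant factors of ∂_2 are all 1, so H_1 ≅ Z^2.
  H_2: rank ker ∂_2 − rank ∂_3 = (14 − 13) − 0 = 1, and there is no ∂_3, so H_2 ≅ Z.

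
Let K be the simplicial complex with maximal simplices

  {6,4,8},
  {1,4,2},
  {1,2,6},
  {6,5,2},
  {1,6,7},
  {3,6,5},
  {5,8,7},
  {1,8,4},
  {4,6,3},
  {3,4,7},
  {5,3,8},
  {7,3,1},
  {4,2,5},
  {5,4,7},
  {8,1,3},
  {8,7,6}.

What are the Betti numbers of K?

K has 8 vertices, 24 edges, 16 triangles.
rank ∂_0 = 0, rank ∂_1 = 7 ⇒ b_0 = 8 − 0 − 7 = 1; all invariant factors of ∂_1 are 1 so no torsion. So H_0 ≅ Z.
rank ∂_1 = 7, rank ∂_2 = 15 ⇒ b_1 = 24 − 7 − 15 = 2; all invariant factors of ∂_2 are 1 so no torsion. So H_1 ≅ Z^2.
rank ∂_2 = 15, rank ∂_3 = 0 ⇒ b_2 = 16 − 15 − 0 = 1. So H_2 ≅ Z.

b_0 = 1, b_1 = 2, b_2 = 1.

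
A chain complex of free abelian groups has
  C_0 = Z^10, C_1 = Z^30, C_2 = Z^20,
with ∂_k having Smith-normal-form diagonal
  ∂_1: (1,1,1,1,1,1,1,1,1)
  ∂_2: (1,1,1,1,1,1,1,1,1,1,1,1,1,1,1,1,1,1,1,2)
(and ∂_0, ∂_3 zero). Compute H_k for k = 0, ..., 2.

H_0: b_0 = 10 − 0 − 9 = 1; torsion from ∂_1 factors > 1: none. So H_0 ≅ Z.
H_1: b_1 = 30 − 9 − 20 = 1; torsion from ∂_2 factors > 1: [2]. So H_1 ≅ Z × Z/2.
H_2: b_2 = 20 − 20 − 0 = 0; torsion from ∂_3 factors > 1: none. So H_2 ≅ 0.

H_0 ≅ Z,  H_1 ≅ Z × Z/2,  H_2 = 0.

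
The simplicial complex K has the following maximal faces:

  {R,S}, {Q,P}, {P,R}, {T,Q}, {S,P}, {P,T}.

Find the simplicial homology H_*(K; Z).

H_0 = Z,  H_1 = Z^2.

We work with the vertex ordering P < Q < R < S < T. The simplices of K, each written with vertices in increasing order, are:

  0-simplices (5): P, Q, R, S, T
  1-simplices (6): PQ, PR, PS, PT, QT, RS

giving chain groups C_0 ≅ Z^5, C_1 ≅ Z^6.

The boundary map ∂_1: C_1 → C_0 maps an edge to its endpoints' difference, ∂[p,q] = q − p. For instance
  ∂PR = R − P.
This gives a 5×6 integer matrix of rank 4; reducing to Smith normal form yields diagonal entries (1,1,1,1).

Now H_k = ker ∂_k / im ∂_{k+1}, so:

  H_0: rank C_0 − rank ∂_1 = 5 − 4 = 1, and the invariant factors of ∂_1 are all 1, so H_0 = Z.
  H_1: rank ker ∂_1 − rank ∂_2 = (6 − 4) − 0 = 2, and there is no ∂_2, so H_1 = Z^2.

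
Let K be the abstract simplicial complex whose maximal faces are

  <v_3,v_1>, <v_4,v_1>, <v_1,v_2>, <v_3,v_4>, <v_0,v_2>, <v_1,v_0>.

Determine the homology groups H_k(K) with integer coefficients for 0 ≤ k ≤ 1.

Order the vertices as v_0 < v_1 < v_2 < v_3 < v_4. Listing each simplex with vertices in this order, K has dimension 1 with simplices:

  0-simplices (5): [v_0], [v_1], [v_2], [v_3], [v_4]
  1-simplices (6): [v_0,v_1], [v_0,v_2], [v_1,v_2], [v_1,v_3], [v_1,v_4], [v_3,v_4]

so the chain groups are C_0 ≅ Z^5, C_1 ≅ Z^6.

∂_1: C_1 → C_0 sends each edge [p,q] (with p < q) to q − p. For instance
  ∂[v_0,v_1] = [v_1] − [v_0].
The 5×6 boundary matrix has rank 4 and Smith normal form diag(1,1,1,1).

Now H_k = ker ∂_k / im ∂_{k+1}, so:

  H_0: rank C_0 − rank ∂_1 = 5 − 4 = 1, and the invariant factors of ∂_1 are all 1, so H_0 ≅ Z.
  H_1: rank ker ∂_1 − rank ∂_2 = (6 − 4) − 0 = 2, and there is no ∂_2, so H_1 ≅ Z^2.

H_0 ≅ Z,  H_1 ≅ Z^2.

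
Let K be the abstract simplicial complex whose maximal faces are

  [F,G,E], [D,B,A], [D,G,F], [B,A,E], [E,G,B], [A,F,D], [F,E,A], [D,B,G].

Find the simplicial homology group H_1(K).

H_1 ≅ 0.

Order the vertices as A < B < D < E < F < G. Listing each simplex with vertices in this order, K has dimension 2 with simplices:

  0-simplices (6): A, B, D, E, F, G
  1-simplices (12): AB, AD, AE, AF, BD, BE, BG, DF, DG, EF, EG, FG
  2-simplices (8): ABD, ABE, ADF, AEF, BDG, BEG, DFG, EFG

so the chain groups are C_0 ≅ Z^6, C_1 ≅ Z^12, C_2 ≅ Z^8.

Boundary ∂_1: C_1 → C_0 is given by ∂[p,q] = [q] − [p].
The 6×12 boundary matrix has rank 5 and Smith normal form diag(1,1,1,1,1).

∂_2: C_2 → C_1 sends each 2-simplex [p,q,r] to [q,r] − [p,r] + [p,q]. For instance
  ∂ABD = BD − AD + AB,
  ∂EFG = FG − EG + EF.
This gives a 12×8 integer matrix of rank 7; reducing to Smith normal form yields diagonal entries (1,1,1,1,1,1,1).

Reading off H_k = ker ∂_k / im ∂_{k+1}:

  H_1: rank ker ∂_1 − rank ∂_2 = (12 − 5) − 7 = 0, and the invariant factors of ∂_2 are all 1, so H_1 = 0.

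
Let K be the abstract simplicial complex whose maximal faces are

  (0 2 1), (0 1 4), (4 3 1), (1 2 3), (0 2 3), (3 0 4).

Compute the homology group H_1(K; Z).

H_1 ≅ 0.

Order the vertices as 0 < 1 < 2 < 3 < 4. Listing each simplex with vertices in this order, K has dimension 2 with simplices:

  0-simplices (5): [0], [1], [2], [3], [4]
  1-simplices (9): [0,1], [0,2], [0,3], [0,4], [1,2], [1,3], [1,4], [2,3], [3,4]
  2-simplices (6): [0,1,2], [0,1,4], [0,2,3], [0,3,4], [1,2,3], [1,3,4]

giving chain groups C_0 ≅ Z^5, C_1 ≅ Z^9, C_2 ≅ Z^6.

∂_1: C_1 → C_0 maps an edge to its endpoints' difference, ∂[p,q] = q − p. For instance
  ∂[2,3] = [3] − [2].
This gives a 5×9 integer matrix of rank 4; reducing to Smith normal form yields diagonal entries (1,1,1,1).

The boundary map ∂_2: C_2 → C_1 acts by ∂[p,q,r] = [q,r] − [p,r] + [p,q]. For instance
  ∂[0,2,3] = [2,3] − [0,3] + [0,2],
  ∂[1,3,4] = [3,4] − [1,4] + [1,3].
As a 9×6 matrix over Z this has rank 5, with invariant factors (1,1,1,1,1).

Reading off H_k = ker ∂_k / im ∂_{k+1}:

  H_1: rank ker ∂_1 − rank ∂_2 = (9 − 4) − 5 = 0, and the invariant factors of ∂_2 are all 1, so H_1 = 0.

(K is a triangulation of the 2-sphere S^2.)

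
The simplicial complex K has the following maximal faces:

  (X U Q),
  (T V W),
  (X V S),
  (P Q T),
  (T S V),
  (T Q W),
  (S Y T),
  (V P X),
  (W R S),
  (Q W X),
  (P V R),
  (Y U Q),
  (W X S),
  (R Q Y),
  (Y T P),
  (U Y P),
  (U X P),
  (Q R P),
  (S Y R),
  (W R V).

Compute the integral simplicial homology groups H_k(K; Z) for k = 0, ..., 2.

H_0 = Z,  H_1 = Z ⊕ Z/2Z,  H_2 = 0.

K has 10 vertices, 30 edges, 20 triangles.
rank ∂_0 = 0, rank ∂_1 = 9 ⇒ b_0 = 10 − 0 − 9 = 1; all invariant factors of ∂_1 are 1 so no torsion. So H_0 ≅ Z.
rank ∂_1 = 9, rank ∂_2 = 20 ⇒ b_1 = 30 − 9 − 20 = 1; ∂_2 has invariant factor(s) [2] giving torsion. So H_1 ≅ Z ⊕ Z/2Z.
rank ∂_2 = 20, rank ∂_3 = 0 ⇒ b_2 = 20 − 20 − 0 = 0. So H_2 ≅ 0.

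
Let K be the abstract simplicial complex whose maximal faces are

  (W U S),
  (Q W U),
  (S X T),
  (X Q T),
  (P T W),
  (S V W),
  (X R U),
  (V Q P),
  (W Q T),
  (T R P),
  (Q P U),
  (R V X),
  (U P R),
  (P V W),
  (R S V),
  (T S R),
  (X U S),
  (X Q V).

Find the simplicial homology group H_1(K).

H_1 = Z ⊕ Z/2.

K has 9 vertices, 27 edges, 18 triangles.
rank ∂_1 = 8, rank ∂_2 = 18 ⇒ b_1 = 27 − 8 − 18 = 1; ∂_2 has invariant factor(s) [2] giving torsion. So H_1 ≅ Z ⊕ Z/2.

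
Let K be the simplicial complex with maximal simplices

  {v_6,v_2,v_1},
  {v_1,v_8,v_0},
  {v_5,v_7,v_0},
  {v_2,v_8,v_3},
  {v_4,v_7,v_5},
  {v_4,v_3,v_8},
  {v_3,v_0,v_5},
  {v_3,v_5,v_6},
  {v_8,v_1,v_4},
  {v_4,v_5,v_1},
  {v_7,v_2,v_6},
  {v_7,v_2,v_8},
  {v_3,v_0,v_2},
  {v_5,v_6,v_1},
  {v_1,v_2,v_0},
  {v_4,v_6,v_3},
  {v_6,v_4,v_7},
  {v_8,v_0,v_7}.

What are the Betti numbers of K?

b_0 = 1, b_1 = 1, b_2 = 0.

We work with the vertex ordering v_0 < v_1 < v_2 < v_3 < v_4 < v_5 < v_6 < v_7 < v_8. The simplices of K, each written with vertices in increasing order, are:

  0-simplices (9): [v_0], [v_1], [v_2], [v_3], [v_4], [v_5], [v_6], [v_7], [v_8]
  1-simplices (27): (27 of them)
  2-simplices (18): (18 of them)

Hence C_0 ≅ Z^9, C_1 ≅ Z^27, C_2 ≅ Z^18.

Boundary ∂_1: C_1 → C_0 maps an edge to its endpoints' difference, ∂[p,q] = q − p. For instance
  ∂[v_2,v_3] = [v_3] − [v_2].
The resulting 9×27 matrix has rank 8, and its Smith normal form has invariant factors (1,1,1,1,1,1,1,1).

∂_2: C_2 → C_1 sends each 2-simplex [p,q,r] to [q,r] − [p,r] + [p,q]. For instance
  ∂[v_0,v_1,v_2] = [v_1,v_2] − [v_0,v_2] + [v_0,v_1],
  ∂[v_0,v_3,v_5] = [v_3,v_5] − [v_0,v_5] + [v_0,v_3].
The 27×18 boundary matrix has rank 18 and Smith normal form diag(1,1,1,1,1,1,1,1,1,1,1,1,1,1,1,1,1,2).

Computing H_k = (kernel of ∂_k) / (image of ∂_{k+1}):

  H_0: rank C_0 − rank ∂_1 = 9 − 8 = 1, and the invariant factors of ∂_1 are all 1, so H_0 ≅ Z.
  H_1: rank ker ∂_1 − rank ∂_2 = (27 − 8) − 18 = 1, and ∂_2 has invariant factor 2 > 1, so H_1 ≅ Z ⊕ Z/2.
  H_2: rank ker ∂_2 − rank ∂_3 = (18 − 18) − 0 = 0, and there is no ∂_3, so H_2 ≅ 0.

As a check, the Euler characteristic is 9 − 27 + 18 = 0, which agrees with 1 − 1 + 0 = 0.

Hence the Betti numbers are b_0 = 1, b_1 = 1, b_2 = 0.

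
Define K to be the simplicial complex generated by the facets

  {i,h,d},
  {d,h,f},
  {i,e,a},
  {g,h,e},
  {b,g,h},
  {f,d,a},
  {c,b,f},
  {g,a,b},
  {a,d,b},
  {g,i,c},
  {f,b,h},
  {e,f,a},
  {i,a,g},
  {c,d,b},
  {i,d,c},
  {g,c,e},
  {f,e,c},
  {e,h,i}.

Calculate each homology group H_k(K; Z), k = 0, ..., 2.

H_0 = Z,  H_1 = Z ⊕ Z_2,  H_2 = 0.

Fix the vertex order a < b < c < d < e < f < g < h < i and write every simplex with vertices in increasing order. Then dim K = 2 and the simplices of K are:

  0-simplices (9): a, b, c, d, e, f, g, h, i
  1-simplices (27): ab, ad, ae, af, ag, ai, bc, bd, bf, bg, bh, cd, ce, cf, cg, ci, df, dh, di, ef, eg, eh, ei, fh, gh, gi, hi
  2-simplices (18): abd, abg, adf, aef, aei, agi, bcd, bcf, bfh, bgh, cdi, cef, ceg, cgi, dfh, dhi, egh, ehi

giving chain groups C_0 ≅ Z^9, C_1 ≅ Z^27, C_2 ≅ Z^18.

The boundary map ∂_1: C_1 → C_0 sends each edge [p,q] (with p < q) to q − p. For instance
  ∂dh = h − d.
The resulting 9×27 matrix has rank 8, and its Smith normal form has invariant factors (1,1,1,1,1,1,1,1).

∂_2: C_2 → C_1 maps a triangle to the signed sum of its edges. For instance
  ∂bcd = cd − bd + bc,
  ∂bcf = cf − bf + bc.
This gives a 27×18 integer matrix of rank 18; reducing to Smith normal form yields diagonal entries (1,1,1,1,1,1,1,1,1,1,1,1,1,1,1,1,1,2).

Now H_k = ker ∂_k / im ∂_{k+1}, so:

  H_0: rank C_0 − rank ∂_1 = 9 − 8 = 1, and the invariant factors of ∂_1 are all 1, so H_0 = Z.
  H_1: rank ker ∂_1 − rank ∂_2 = (27 − 8) − 18 = 1, and ∂_2 has invariant factor 2 > 1, so H_1 = Z ⊕ Z_2.
  H_2: rank ker ∂_2 − rank ∂_3 = (18 − 18) − 0 = 0, and there is no ∂_3, so H_2 = 0.

As a check, the Euler characteristic is 9 − 27 + 18 = 0, which agrees with 1 − 1 + 0 = 0.
(K is a triangulation of the Klein bottle.)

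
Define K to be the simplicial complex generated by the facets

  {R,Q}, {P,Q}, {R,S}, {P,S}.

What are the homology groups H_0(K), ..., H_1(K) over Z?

H_0 = Z,  H_1 = Z.

K has 4 vertices, 4 edges.
rank ∂_0 = 0, rank ∂_1 = 3 ⇒ b_0 = 4 − 0 − 3 = 1; all invariant factors of ∂_1 are 1 so no torsion. So H_0 ≅ Z.
rank ∂_1 = 3, rank ∂_2 = 0 ⇒ b_1 = 4 − 3 − 0 = 1. So H_1 ≅ Z.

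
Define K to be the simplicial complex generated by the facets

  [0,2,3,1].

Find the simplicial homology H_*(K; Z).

H_0 = Z,  H_1 = 0,  H_2 = 0,  H_3 = 0.

Order the vertices as 0 < 1 < 2 < 3. Listing each simplex with vertices in this order, K has dimension 3 with simplices:

  0-simplices (4): [0], [1], [2], [3]
  1-simplices (6): [0,1], [0,2], [0,3], [1,2], [1,3], [2,3]
  2-simplices (4): [0,1,2], [0,1,3], [0,2,3], [1,2,3]
  3-simplices (1): [0,1,2,3]

Hence C_0 ≅ Z^4, C_1 ≅ Z^6, C_2 ≅ Z^4, C_3 ≅ Z^1.

Boundary ∂_1: C_1 → C_0 is given by ∂[p,q] = [q] − [p]. For instance
  ∂[2,3] = [3] − [2].
The 4×6 boundary matrix has rank 3 and Smith normal form diag(1,1,1).

Boundary ∂_2: C_2 → C_1 sends each 2-simplex [p,q,r] to [q,r] − [p,r] + [p,q]. For instance
  ∂[0,2,3] = [2,3] − [0,3] + [0,2],
  ∂[0,1,3] = [1,3] − [0,3] + [0,1].
The 6×4 boundary matrix has rank 3 and Smith normal form diag(1,1,1).

∂_3: C_3 → C_2 sends each 3-simplex σ to the alternating sum Σ_i (−1)^i (σ with its i-th vertex removed). For instance
  ∂[0,1,2,3] = [1,2,3] − [0,2,3] + [0,1,3] − [0,1,2].
As a 4×1 matrix over Z this has rank 1, with invariant factors (1).

Reading off H_k = ker ∂_k / im ∂_{k+1}:

  H_0: rank C_0 − rank ∂_1 = 4 − 3 = 1, and the invariant factors of ∂_1 are all 1, so H_0 = Z.
  H_1: rank ker ∂_1 − rank ∂_2 = (6 − 3) − 3 = 0, and the invariant factors of ∂_2 are all 1, so H_1 = 0.
  H_2: rank ker ∂_2 − rank ∂_3 = (4 − 3) − 1 = 0, and the invariant factors of ∂_3 are all 1, so H_2 = 0.
  H_3: rank ker ∂_3 − rank ∂_4 = (1 − 1) − 0 = 0, and there is no ∂_4, so H_3 = 0.

As a check, the Euler characteristic is 4 − 6 + 4 − 1 = 1, which agrees with 1 − 0 + 0 − 0 = 1.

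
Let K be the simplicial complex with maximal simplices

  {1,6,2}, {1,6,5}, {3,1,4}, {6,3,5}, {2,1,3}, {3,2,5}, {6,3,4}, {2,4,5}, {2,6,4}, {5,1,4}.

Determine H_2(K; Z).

H_2 ≅ 0.

Fix the vertex order 1 < 2 < 3 < 4 < 5 < 6 and write every simplex with vertices in increasing order. Then dim K = 2 and the simplices of K are:

  0-simplices (6): [1], [2], [3], [4], [5], [6]
  1-simplices (15): [1,2], [1,3], [1,4], [1,5], [1,6], [2,3], [2,4], [2,5], [2,6], [3,4], [3,5], [3,6], [4,5], [4,6], [5,6]
  2-simplices (10): [1,2,3], [1,2,6], [1,3,4], [1,4,5], [1,5,6], [2,3,5], [2,4,5], [2,4,6], [3,4,6], [3,5,6]

so the chain groups are C_0 ≅ Z^6, C_1 ≅ Z^15, C_2 ≅ Z^10.

Boundary ∂_1: C_1 → C_0 is given by ∂[p,q] = [q] − [p].
The resulting 6×15 matrix has rank 5, and its Smith normal form has invariant factors (1,1,1,1,1).

Boundary ∂_2: C_2 → C_1 maps a triangle to the signed sum of its edges. For instance
  ∂[2,3,5] = [3,5] − [2,5] + [2,3],
  ∂[1,3,4] = [3,4] − [1,4] + [1,3].
The 15×10 boundary matrix has rank 10 and Smith normal form diag(1,1,1,1,1,1,1,1,1,2).

Reading off H_k = ker ∂_k / im ∂_{k+1}:

  H_2: rank ker ∂_2 − rank ∂_3 = (10 − 10) − 0 = 0, and there is no ∂_3, so H_2 ≅ 0.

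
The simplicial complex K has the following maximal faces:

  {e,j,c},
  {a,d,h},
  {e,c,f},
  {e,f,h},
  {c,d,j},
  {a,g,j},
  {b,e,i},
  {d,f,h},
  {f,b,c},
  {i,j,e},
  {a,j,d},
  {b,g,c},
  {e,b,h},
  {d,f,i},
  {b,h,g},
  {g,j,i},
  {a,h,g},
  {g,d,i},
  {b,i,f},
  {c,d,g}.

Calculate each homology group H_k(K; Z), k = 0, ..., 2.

Take the total order a < b < c < d < e < f < g < h < i < j on the vertex set. Then K (dimension 2) consists of the simplices:

  0-simplices (10): a, b, c, d, e, f, g, h, i, j
  1-simplices (30): ad, ag, ah, aj, bc, be, bf, bg, bh, bi, cd, ce, cf, cg, cj, df, dg, dh, di, dj, ef, eh, ei, ej, fh, fi, gh, gi, gj, ij
  2-simplices (20): adh, adj, agh, agj, bcf, bcg, beh, bei, bfi, bgh, cdg, cdj, cef, cej, dfh, dfi, dgi, efh, eij, gij

so the chain groups are C_0 ≅ Z^10, C_1 ≅ Z^30, C_2 ≅ Z^20.

The boundary map ∂_1: C_1 → C_0 is given by ∂[p,q] = [q] − [p]. For instance
  ∂be = e − b.
The resulting 10×30 matrix has rank 9, and its Smith normal form has invariant factors (1,1,1,1,1,1,1,1,1).

The boundary map ∂_2: C_2 → C_1 sends each 2-simplex [p,q,r] to [q,r] − [p,r] + [p,q]. For instance
  ∂bcg = cg − bg + bc,
  ∂cej = ej − cj + ce.
As a 30×20 matrix over Z this has rank 20, with invariant factors (1,1,1,1,1,1,1,1,1,1,1,1,1,1,1,1,1,1,1,2).

Computing H_k = (kernel of ∂_k) / (image of ∂_{k+1}):

  H_0: rank C_0 − rank ∂_1 = 10 − 9 = 1, and the invariant factors of ∂_1 are all 1, so H_0 ≅ Z.
  H_1: rank ker ∂_1 − rank ∂_2 = (30 − 9) − 20 = 1, and ∂_2 has invariant factor 2 > 1, so H_1 ≅ Z × Z/2.
  H_2: rank ker ∂_2 − rank ∂_3 = (20 − 20) − 0 = 0, and there is no ∂_3, so H_2 ≅ 0.

H_0 = Z,  H_1 = Z × Z/2,  H_2 = 0.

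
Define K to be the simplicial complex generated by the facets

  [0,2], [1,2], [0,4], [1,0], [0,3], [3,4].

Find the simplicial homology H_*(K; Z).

H_0 = Z,  H_1 = Z^2.

Order the vertices as 0 < 1 < 2 < 3 < 4. Listing each simplex with vertices in this order, K has dimension 1 with simplices:

  0-simplices (5): [0], [1], [2], [3], [4]
  1-simplices (6): [0,1], [0,2], [0,3], [0,4], [1,2], [3,4]

Hence C_0 ≅ Z^5, C_1 ≅ Z^6.

Boundary ∂_1: C_1 → C_0 is given by ∂[p,q] = [q] − [p].
This gives a 5×6 integer matrix of rank 4; reducing to Smith normal form yields diagonal entries (1,1,1,1).

From H_k ≅ ker(∂_k) / im(∂_{k+1}) we obtain:

  H_0: rank C_0 − rank ∂_1 = 5 − 4 = 1, and the invariant factors of ∂_1 are all 1, so H_0 ≅ Z.
  H_1: rank ker ∂_1 − rank ∂_2 = (6 − 4) − 0 = 2, and there is no ∂_2, so H_1 ≅ Z^2.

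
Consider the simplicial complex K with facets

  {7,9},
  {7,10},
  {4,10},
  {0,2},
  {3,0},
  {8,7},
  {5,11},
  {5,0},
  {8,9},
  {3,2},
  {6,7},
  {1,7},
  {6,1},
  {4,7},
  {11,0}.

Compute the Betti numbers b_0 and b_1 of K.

b_0 = 2, b_1 = 5.

Order the vertices as 0 < 1 < 2 < 3 < 4 < 5 < 6 < 7 < 8 < 9 < 10 < 11. Listing each simplex with vertices in this order, K has dimension 1 with simplices:

  0-simplices (12): [0], [1], [2], [3], [4], [5], [6], [7], [8], [9], [10], [11]
  1-simplices (15): [0,2], [0,3], [0,5], [0,11], [1,6], [1,7], [2,3], [4,7], [4,10], [5,11], [6,7], [7,8], [7,9], [7,10], [8,9]

giving chain groups C_0 ≅ Z^12, C_1 ≅ Z^15.

∂_1: C_1 → C_0 maps an edge to its endpoints' difference, ∂[p,q] = q − p.
The resulting 12×15 matrix has rank 10, and its Smith normal form has invariant factors (1,1,1,1,1,1,1,1,1,1).

Reading off H_k = ker ∂_k / im ∂_{k+1}:

  H_0: rank C_0 − rank ∂_1 = 12 − 10 = 2, and the invariant factors of ∂_1 are all 1, so H_0 = Z^2.
  H_1: rank ker ∂_1 − rank ∂_2 = (15 − 10) − 0 = 5, and there is no ∂_2, so H_1 = Z^5.

As a check, the Euler characteristic is 12 − 15 = -3, which agrees with 2 − 5 = -3.

Hence the Betti numbers are b_0 = 2, b_1 = 5.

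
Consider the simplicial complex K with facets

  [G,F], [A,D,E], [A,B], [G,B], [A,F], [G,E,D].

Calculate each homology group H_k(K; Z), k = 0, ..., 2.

H_0 ≅ Z,  H_1 ≅ Z^2,  H_2 = 0.

Take the total order A < B < D < E < F < G on the vertex set. Then K (dimension 2) consists of the simplices:

  0-simplices (6): A, B, D, E, F, G
  1-simplices (9): AB, AD, AE, AF, BG, DE, DG, EG, FG
  2-simplices (2): ADE, DEG

so the chain groups are C_0 ≅ Z^6, C_1 ≅ Z^9, C_2 ≅ Z^2.

Boundary ∂_1: C_1 → C_0 maps an edge to its endpoints' difference, ∂[p,q] = q − p. For instance
  ∂DG = G − D.
The resulting 6×9 matrix has rank 5, and its Smith normal form has invariant factors (1,1,1,1,1).

∂_2: C_2 → C_1 sends each 2-simplex [p,q,r] to [q,r] − [p,r] + [p,q]. For instance
  ∂DEG = EG − DG + DE,
  ∂ADE = DE − AE + AD.
The resulting 9×2 matrix has rank 2, and its Smith normal form has invariant factors (1,1).

From H_k ≅ ker(∂_k) / im(∂_{k+1}) we obtain:

  H_0: rank C_0 − rank ∂_1 = 6 − 5 = 1, and the invariant factors of ∂_1 are all 1, so H_0 ≅ Z.
  H_1: rank ker ∂_1 − rank ∂_2 = (9 − 5) − 2 = 2, and the invariant factors of ∂_2 are all 1, so H_1 ≅ Z^2.
  H_2: rank ker ∂_2 − rank ∂_3 = (2 − 2) − 0 = 0, and there is no ∂_3, so H_2 ≅ 0.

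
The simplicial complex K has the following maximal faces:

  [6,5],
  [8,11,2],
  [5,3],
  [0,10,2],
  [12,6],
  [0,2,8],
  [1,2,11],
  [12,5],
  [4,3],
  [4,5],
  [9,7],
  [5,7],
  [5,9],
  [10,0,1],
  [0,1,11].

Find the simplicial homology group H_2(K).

Fix the vertex order 0 < 1 < 2 < 3 < 4 < 5 < 6 < 7 < 8 < 9 < 10 < 11 < 12 and write every simplex with vertices in increasing order. Then dim K = 2 and the simplices of K are:

  0-simplices (13): [0], [1], [2], [3], [4], [5], [6], [7], [8], [9], [10], [11], [12]
  1-simplices (21): [0,1], [0,2], [0,8], [0,10], [0,11], [1,2], [1,10], [1,11], [2,8], [2,10], [2,11], [3,4], [3,5], [4,5], [5,6], [5,7], [5,9], [5,12], [6,12], [7,9], [8,11]
  2-simplices (6): [0,1,10], [0,1,11], [0,2,8], [0,2,10], [1,2,11], [2,8,11]

giving chain groups C_0 ≅ Z^13, C_1 ≅ Z^21, C_2 ≅ Z^6.

Boundary ∂_1: C_1 → C_0 maps an edge to its endpoints' difference, ∂[p,q] = q − p. For instance
  ∂[8,11] = [11] − [8].
The resulting 13×21 matrix has rank 11, and its Smith normal form has invariant factors (1,1,1,1,1,1,1,1,1,1,1).

The boundary map ∂_2: C_2 → C_1 maps a triangle to the signed sum of its edges. For instance
  ∂[0,1,10] = [1,10] − [0,10] + [0,1],
  ∂[0,2,8] = [2,8] − [0,8] + [0,2].
As a 21×6 matrix over Z this has rank 6, with invariant factors (1,1,1,1,1,1).

Computing H_k = (kernel of ∂_k) / (image of ∂_{k+1}):

  H_2: rank ker ∂_2 − rank ∂_3 = (6 − 6) − 0 = 0, and there is no ∂_3, so H_2 = 0.

(K is a triangulation of the disjoint union of a wedge of 3 circles and the cylinder S^1 x I.)

H_2 ≅ 0.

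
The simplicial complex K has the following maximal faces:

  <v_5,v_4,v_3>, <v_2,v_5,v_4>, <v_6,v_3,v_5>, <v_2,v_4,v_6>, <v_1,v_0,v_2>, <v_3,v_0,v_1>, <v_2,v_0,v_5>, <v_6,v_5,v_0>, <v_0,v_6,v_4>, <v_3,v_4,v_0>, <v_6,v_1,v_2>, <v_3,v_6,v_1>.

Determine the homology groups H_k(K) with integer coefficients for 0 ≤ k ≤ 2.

K has 7 vertices, 18 edges, 12 triangles.
rank ∂_0 = 0, rank ∂_1 = 6 ⇒ b_0 = 7 − 0 − 6 = 1; all invariant factors of ∂_1 are 1 so no torsion. So H_0 ≅ Z.
rank ∂_1 = 6, rank ∂_2 = 12 ⇒ b_1 = 18 − 6 − 12 = 0; ∂_2 has invariant factor(s) [2] giving torsion. So H_1 ≅ Z/2Z.
rank ∂_2 = 12, rank ∂_3 = 0 ⇒ b_2 = 12 − 12 − 0 = 0. So H_2 ≅ 0.

H_0 = Z,  H_1 = Z/2Z,  H_2 = 0.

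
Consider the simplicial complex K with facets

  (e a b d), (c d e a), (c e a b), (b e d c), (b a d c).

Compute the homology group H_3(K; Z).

Order the vertices as a < b < c < d < e. Listing each simplex with vertices in this order, K has dimension 3 with simplices:

  0-simplices (5): a, b, c, d, e
  1-simplices (10): ab, ac, ad, ae, bc, bd, be, cd, ce, de
  2-simplices (10): abc, abd, abe, acd, ace, ade, bcd, bce, bde, cde
  3-simplices (5): abcd, abce, abde, acde, bcde

giving chain groups C_0 ≅ Z^5, C_1 ≅ Z^10, C_2 ≅ Z^10, C_3 ≅ Z^5.

The boundary map ∂_1: C_1 → C_0 is given by ∂[p,q] = [q] − [p]. For instance
  ∂ce = e − c.
The 5×10 boundary matrix has rank 4 and Smith normal form diag(1,1,1,1).

The boundary map ∂_2: C_2 → C_1 sends each 2-simplex [p,q,r] to [q,r] − [p,r] + [p,q]. For instance
  ∂bde = de − be + bd,
  ∂abe = be − ae + ab.
This gives a 10×10 integer matrix of rank 6; reducing to Smith normal form yields diagonal entries (1,1,1,1,1,1).

The boundary map ∂_3: C_3 → C_2 sends each 3-simplex σ to the alternating sum Σ_i (−1)^i (σ with its i-th vertex removed). For instance
  ∂abce = bce − ace + abe − abc,
  ∂abcd = bcd − acd + abd − abc.
As a 10×5 matrix over Z this has rank 4, with invariant factors (1,1,1,1).

Computing H_k = (kernel of ∂_k) / (image of ∂_{k+1}):

  H_3: rank ker ∂_3 − rank ∂_4 = (5 − 4) − 0 = 1, and there is no ∂_4, so H_3 = Z.

H_3 ≅ Z.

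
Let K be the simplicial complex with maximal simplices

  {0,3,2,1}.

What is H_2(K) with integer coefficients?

H_2 = 0.

Fix the vertex order 0 < 1 < 2 < 3 and write every simplex with vertices in increasing order. Then dim K = 3 and the simplices of K are:

  0-simplices (4): [0], [1], [2], [3]
  1-simplices (6): [0,1], [0,2], [0,3], [1,2], [1,3], [2,3]
  2-simplices (4): [0,1,2], [0,1,3], [0,2,3], [1,2,3]
  3-simplices (1): [0,1,2,3]

Hence C_0 ≅ Z^4, C_1 ≅ Z^6, C_2 ≅ Z^4, C_3 ≅ Z^1.

∂_1: C_1 → C_0 maps an edge to its endpoints' difference, ∂[p,q] = q − p. For instance
  ∂[0,1] = [1] − [0].
This gives a 4×6 integer matrix of rank 3; reducing to Smith normal form yields diagonal entries (1,1,1).

The boundary map ∂_2: C_2 → C_1 acts by ∂[p,q,r] = [q,r] − [p,r] + [p,q]. For instance
  ∂[0,1,2] = [1,2] − [0,2] + [0,1],
  ∂[0,2,3] = [2,3] − [0,3] + [0,2].
As a 6×4 matrix over Z this has rank 3, with invariant factors (1,1,1).

The boundary map ∂_3: C_3 → C_2 sends each 3-simplex σ to the alternating sum Σ_i (−1)^i (σ with its i-th vertex removed). For instance
  ∂[0,1,2,3] = [1,2,3] − [0,2,3] + [0,1,3] − [0,1,2].
This gives a 4×1 integer matrix of rank 1; reducing to Smith normal form yields diagonal entries (1).

Now H_k = ker ∂_k / im ∂_{k+1}, so:

  H_2: rank ker ∂_2 − rank ∂_3 = (4 − 3) − 1 = 0, and the invariant factors of ∂_3 are all 1, so H_2 ≅ 0.

(K is a triangulation of the 3-simplex.)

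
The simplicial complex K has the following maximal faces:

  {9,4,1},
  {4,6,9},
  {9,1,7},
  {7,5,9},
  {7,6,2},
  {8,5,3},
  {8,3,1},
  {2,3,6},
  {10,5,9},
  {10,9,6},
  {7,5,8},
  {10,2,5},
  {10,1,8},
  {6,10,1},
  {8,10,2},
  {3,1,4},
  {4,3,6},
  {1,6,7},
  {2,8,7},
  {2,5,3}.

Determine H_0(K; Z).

Order the vertices as 1 < 2 < 3 < 4 < 5 < 6 < 7 < 8 < 9 < 10. Listing each simplex with vertices in this order, K has dimension 2 with simplices:

  0-simplices (10): [1], [2], [3], [4], [5], [6], [7], [8], [9], [10]
  1-simplices (30): (30 of them)
  2-simplices (20): (20 of them)

giving chain groups C_0 ≅ Z^10, C_1 ≅ Z^30, C_2 ≅ Z^20.

∂_1: C_1 → C_0 sends each edge [p,q] (with p < q) to q − p.
The 10×30 boundary matrix has rank 9 and Smith normal form diag(1,1,1,1,1,1,1,1,1).

The boundary map ∂_2: C_2 → C_1 acts by ∂[p,q,r] = [q,r] − [p,r] + [p,q]. For instance
  ∂[1,3,4] = [3,4] − [1,4] + [1,3],
  ∂[2,8,10] = [8,10] − [2,10] + [2,8].
The resulting 30×20 matrix has rank 20, and its Smith normal form has invariant factors (1,1,1,1,1,1,1,1,1,1,1,1,1,1,1,1,1,1,1,2).

Now H_k = ker ∂_k / im ∂_{k+1}, so:

  H_0: rank C_0 − rank ∂_1 = 10 − 9 = 1, and the invariant factors of ∂_1 are all 1, so H_0 ≅ Z.

H_0 ≅ Z.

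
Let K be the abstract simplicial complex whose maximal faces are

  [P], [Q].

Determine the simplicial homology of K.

K has 2 vertices.
rank ∂_0 = 0, rank ∂_1 = 0 ⇒ b_0 = 2 − 0 − 0 = 2. So H_0 ≅ Z^2.

H_0 = Z^2.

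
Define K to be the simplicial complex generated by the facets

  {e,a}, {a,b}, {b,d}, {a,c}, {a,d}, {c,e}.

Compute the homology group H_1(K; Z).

Order the vertices as a < b < c < d < e. Listing each simplex with vertices in this order, K has dimension 1 with simplices:

  0-simplices (5): a, b, c, d, e
  1-simplices (6): ab, ac, ad, ae, bd, ce

so the chain groups are C_0 ≅ Z^5, C_1 ≅ Z^6.

Boundary ∂_1: C_1 → C_0 is given by ∂[p,q] = [q] − [p].
This gives a 5×6 integer matrix of rank 4; reducing to Smith normal form yields diagonal entries (1,1,1,1).

Now H_k = ker ∂_k / im ∂_{k+1}, so:

  H_1: rank ker ∂_1 − rank ∂_2 = (6 − 4) − 0 = 2, and there is no ∂_2, so H_1 = Z^2.

H_1 = Z^2.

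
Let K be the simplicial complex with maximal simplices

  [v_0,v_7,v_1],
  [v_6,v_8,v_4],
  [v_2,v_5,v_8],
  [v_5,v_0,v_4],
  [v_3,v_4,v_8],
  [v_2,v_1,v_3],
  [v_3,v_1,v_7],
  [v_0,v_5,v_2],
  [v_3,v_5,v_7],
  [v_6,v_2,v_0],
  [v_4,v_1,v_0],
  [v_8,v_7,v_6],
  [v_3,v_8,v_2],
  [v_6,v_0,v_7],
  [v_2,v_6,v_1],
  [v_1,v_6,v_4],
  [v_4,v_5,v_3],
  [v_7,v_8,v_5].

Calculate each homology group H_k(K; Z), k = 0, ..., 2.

H_0 ≅ Z,  H_1 ≅ Z ⊕ Z/2,  H_2 = 0.

We work with the vertex ordering v_0 < v_1 < v_2 < v_3 < v_4 < v_5 < v_6 < v_7 < v_8. The simplices of K, each written with vertices in increasing order, are:

  0-simplices (9): [v_0], [v_1], [v_2], [v_3], [v_4], [v_5], [v_6], [v_7], [v_8]
  1-simplices (27): (27 of them)
  2-simplices (18): (18 of them)

giving chain groups C_0 ≅ Z^9, C_1 ≅ Z^27, C_2 ≅ Z^18.

∂_1: C_1 → C_0 sends each edge [p,q] (with p < q) to q − p.
The resulting 9×27 matrix has rank 8, and its Smith normal form has invariant factors (1,1,1,1,1,1,1,1).

∂_2: C_2 → C_1 sends each 2-simplex [p,q,r] to [q,r] − [p,r] + [p,q]. For instance
  ∂[v_4,v_6,v_8] = [v_6,v_8] − [v_4,v_8] + [v_4,v_6],
  ∂[v_2,v_3,v_8] = [v_3,v_8] − [v_2,v_8] + [v_2,v_3].
As a 27×18 matrix over Z this has rank 18, with invariant factors (1,1,1,1,1,1,1,1,1,1,1,1,1,1,1,1,1,2).

Reading off H_k = ker ∂_k / im ∂_{k+1}:

  H_0: rank C_0 − rank ∂_1 = 9 − 8 = 1, and the invariant factors of ∂_1 are all 1, so H_0 = Z.
  H_1: rank ker ∂_1 − rank ∂_2 = (27 − 8) − 18 = 1, and ∂_2 has invariant factor 2 > 1, so H_1 = Z ⊕ Z/2.
  H_2: rank ker ∂_2 − rank ∂_3 = (18 − 18) − 0 = 0, and there is no ∂_3, so H_2 = 0.

As a check, the Euler characteristic is 9 − 27 + 18 = 0, which agrees with 1 − 1 + 0 = 0.
(K is a triangulation of the Klein bottle.)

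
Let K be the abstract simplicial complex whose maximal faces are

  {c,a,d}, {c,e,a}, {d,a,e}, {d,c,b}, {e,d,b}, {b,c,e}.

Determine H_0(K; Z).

Fix the vertex order a < b < c < d < e and write every simplex with vertices in increasing order. Then dim K = 2 and the simplices of K are:

  0-simplices (5): a, b, c, d, e
  1-simplices (9): ac, ad, ae, bc, bd, be, cd, ce, de
  2-simplices (6): acd, ace, ade, bcd, bce, bde

Hence C_0 ≅ Z^5, C_1 ≅ Z^9, C_2 ≅ Z^6.

Boundary ∂_1: C_1 → C_0 sends each edge [p,q] (with p < q) to q − p. For instance
  ∂de = e − d.
This gives a 5×9 integer matrix of rank 4; reducing to Smith normal form yields diagonal entries (1,1,1,1).

The boundary map ∂_2: C_2 → C_1 maps a triangle to the signed sum of its edges. For instance
  ∂bcd = cd − bd + bc,
  ∂acd = cd − ad + ac.
This gives a 9×6 integer matrix of rank 5; reducing to Smith normal form yields diagonal entries (1,1,1,1,1).

Computing H_k = (kernel of ∂_k) / (image of ∂_{k+1}):

  H_0: rank C_0 − rank ∂_1 = 5 − 4 = 1, and the invariant factors of ∂_1 are all 1, so H_0 ≅ Z.

(K is a triangulation of the 2-sphere S^2.)

H_0 = Z.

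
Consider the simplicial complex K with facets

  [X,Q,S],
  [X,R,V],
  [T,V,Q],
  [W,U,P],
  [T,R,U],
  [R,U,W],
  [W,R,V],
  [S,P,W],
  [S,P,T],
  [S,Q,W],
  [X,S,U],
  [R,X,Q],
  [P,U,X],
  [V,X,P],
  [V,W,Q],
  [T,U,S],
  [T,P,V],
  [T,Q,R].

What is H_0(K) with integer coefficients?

K has 9 vertices, 27 edges, 18 triangles.
rank ∂_0 = 0, rank ∂_1 = 8 ⇒ b_0 = 9 − 0 − 8 = 1; all invariant factors of ∂_1 are 1 so no torsion. So H_0 = Z.

H_0 = Z.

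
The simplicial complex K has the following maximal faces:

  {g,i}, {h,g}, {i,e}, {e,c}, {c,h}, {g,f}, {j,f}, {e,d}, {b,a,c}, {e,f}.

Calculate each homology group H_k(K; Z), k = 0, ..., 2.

H_0 ≅ Z,  H_1 ≅ Z^2,  H_2 = 0.

Order the vertices as a < b < c < d < e < f < g < h < i < j. Listing each simplex with vertices in this order, K has dimension 2 with simplices:

  0-simplices (10): a, b, c, d, e, f, g, h, i, j
  1-simplices (12): ab, ac, bc, ce, ch, de, ef, ei, fg, fj, gh, gi
  2-simplices (1): abc

giving chain groups C_0 ≅ Z^10, C_1 ≅ Z^12, C_2 ≅ Z^1.

Boundary ∂_1: C_1 → C_0 is given by ∂[p,q] = [q] − [p]. For instance
  ∂fg = g − f.
As a 10×12 matrix over Z this has rank 9, with invariant factors (1,1,1,1,1,1,1,1,1).

∂_2: C_2 → C_1 maps a triangle to the signed sum of its edges. For instance
  ∂abc = bc − ac + ab.
This gives a 12×1 integer matrix of rank 1; reducing to Smith normal form yields diagonal entries (1).

Reading off H_k = ker ∂_k / im ∂_{k+1}:

  H_0: rank C_0 − rank ∂_1 = 10 − 9 = 1, and the invariant factors of ∂_1 are all 1, so H_0 ≅ Z.
  H_1: rank ker ∂_1 − rank ∂_2 = (12 − 9) − 1 = 2, and the invariant factors of ∂_2 are all 1, so H_1 ≅ Z^2.
  H_2: rank ker ∂_2 − rank ∂_3 = (1 − 1) − 0 = 0, and there is no ∂_3, so H_2 ≅ 0.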